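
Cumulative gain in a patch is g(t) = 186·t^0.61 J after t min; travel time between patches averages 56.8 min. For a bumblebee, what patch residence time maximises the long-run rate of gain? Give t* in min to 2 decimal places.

88.84 min

Maximise g(t)/(T+t): set derivative to zero → g'(t)(T+t) = g(t).
g'(t) = 0.61·186·t^-0.39. Setting 0.61·186·t^-0.39 = 186·t^0.61/(56.8+t) gives 0.61(56.8+t) = t, so 0.39·t = 0.61×56.8.
t* = 0.61×56.8/0.39 = 88.84 min.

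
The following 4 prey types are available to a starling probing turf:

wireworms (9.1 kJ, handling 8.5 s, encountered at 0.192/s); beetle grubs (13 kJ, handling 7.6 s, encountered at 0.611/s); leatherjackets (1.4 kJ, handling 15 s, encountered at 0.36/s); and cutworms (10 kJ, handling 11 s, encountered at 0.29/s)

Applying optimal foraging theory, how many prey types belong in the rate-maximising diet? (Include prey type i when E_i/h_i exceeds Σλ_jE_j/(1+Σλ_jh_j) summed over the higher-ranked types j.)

E/h in descending order: beetle grubs 1.71, wireworms 1.07, cutworms 0.909, leatherjackets 0.0933 kJ/s. The optimal diet is the largest prefix of this list for which every included type satisfies E_i/h_i > R on the types above it.
Rate on top 1: 1.407. wireworms: 1.07 < 1.407 → exclude; stop.
Optimal diet: beetle grubs — 1 of 4 types.

1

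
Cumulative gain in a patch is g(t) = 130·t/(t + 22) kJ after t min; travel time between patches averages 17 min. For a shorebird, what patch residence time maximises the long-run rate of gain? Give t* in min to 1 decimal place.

19.3 min

By the marginal value theorem, leave when the instantaneous gain rate g'(t) equals the habitat-wide average g(t)/(T + t).
g'(t) = 130·22/(t + 22)². Setting 130·22/(t+22)² = 130t/[(t+22)(17+t)] gives 22(17+t) = t(t+22), so t² = 22×17 = 374.
t* = √374 = 19.34 min.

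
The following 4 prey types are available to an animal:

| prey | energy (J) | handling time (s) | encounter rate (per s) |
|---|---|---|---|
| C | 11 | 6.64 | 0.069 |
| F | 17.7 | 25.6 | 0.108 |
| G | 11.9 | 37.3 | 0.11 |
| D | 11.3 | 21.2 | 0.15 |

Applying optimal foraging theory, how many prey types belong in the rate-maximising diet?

Rank by E/h (J/s): C 1.66, F 0.691, D 0.533, G 0.319. Include each in turn until the next type's E/h falls below the running intake rate.
Rate on top 1: 0.5205. F: 0.691 > 0.5205 → include.
Rate on top 2: 0.6324. D: 0.533 < 0.6324 → exclude; stop.
Optimal diet: C, F — 2 of 4 types.

2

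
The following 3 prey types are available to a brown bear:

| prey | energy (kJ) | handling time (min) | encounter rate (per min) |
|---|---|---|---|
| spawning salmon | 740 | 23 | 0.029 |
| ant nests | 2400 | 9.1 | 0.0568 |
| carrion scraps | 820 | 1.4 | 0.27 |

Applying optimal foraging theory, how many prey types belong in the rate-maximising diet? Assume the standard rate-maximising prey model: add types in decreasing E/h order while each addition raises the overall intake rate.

2

E/h in descending order: carrion scraps 586, ant nests 264, spawning salmon 32.2 kJ/min. The optimal diet is the largest prefix of this list for which every included type satisfies E_i/h_i > R on the types above it.
Rate on top 1: 160.7. ant nests: 264 > 160.7 → include.
Rate on top 2: 188.8. spawning salmon: 32.2 < 188.8 → exclude; stop.
Optimal diet: carrion scraps, ant nests — 2 of 3 types.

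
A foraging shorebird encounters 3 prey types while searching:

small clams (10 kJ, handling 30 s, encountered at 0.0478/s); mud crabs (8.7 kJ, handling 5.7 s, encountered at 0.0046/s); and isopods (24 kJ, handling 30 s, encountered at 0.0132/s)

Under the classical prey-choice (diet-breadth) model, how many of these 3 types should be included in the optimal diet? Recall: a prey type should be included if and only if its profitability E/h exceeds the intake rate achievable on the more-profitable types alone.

E/h in descending order: mud crabs 1.53, isopods 0.8, small clams 0.333 kJ/s. The optimal diet is the largest prefix of this list for which every included type satisfies E_i/h_i > R on the types above it.
Rate on top 1: 0.039. isopods: 0.8 > 0.039 → include.
Rate on top 2: 0.2509. small clams: 0.333 > 0.2509 → include.
Optimal diet: mud crabs, isopods, small clams — 3 of 3 types.

3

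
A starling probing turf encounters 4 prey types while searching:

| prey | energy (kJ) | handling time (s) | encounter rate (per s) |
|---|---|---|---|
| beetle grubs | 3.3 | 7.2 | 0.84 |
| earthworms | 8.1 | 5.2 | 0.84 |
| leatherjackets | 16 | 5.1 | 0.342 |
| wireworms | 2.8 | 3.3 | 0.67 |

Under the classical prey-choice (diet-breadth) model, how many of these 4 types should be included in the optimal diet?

1

Profitabilities (E/h, kJ/s): leatherjackets 3.14, earthworms 1.56, wireworms 0.848, beetle grubs 0.458. Add prey in this order while the next type's profitability exceeds the intake rate on those already taken.
Rate on top 1: 1.994. earthworms: 1.56 < 1.994 → exclude; stop.
Optimal diet: leatherjackets — 1 of 4 types.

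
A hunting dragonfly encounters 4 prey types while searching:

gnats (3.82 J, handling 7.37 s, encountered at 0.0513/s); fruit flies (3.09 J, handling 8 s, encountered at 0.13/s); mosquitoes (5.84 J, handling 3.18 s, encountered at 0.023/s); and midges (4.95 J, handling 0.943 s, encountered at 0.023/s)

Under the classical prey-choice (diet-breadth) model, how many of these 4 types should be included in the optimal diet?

4

Profitabilities (E/h, J/s): midges 5.25, mosquitoes 1.84, gnats 0.518, fruit flies 0.386. Add prey in this order while the next type's profitability exceeds the intake rate on those already taken.
Rate on top 1: 0.1114. mosquitoes: 1.84 > 0.1114 → include.
Rate on top 2: 0.2267. gnats: 0.518 > 0.2267 → include.
Rate on top 3: 0.3015. fruit flies: 0.386 > 0.3015 → include.
Optimal diet: midges, mosquitoes, gnats, fruit flies — 4 of 4 types.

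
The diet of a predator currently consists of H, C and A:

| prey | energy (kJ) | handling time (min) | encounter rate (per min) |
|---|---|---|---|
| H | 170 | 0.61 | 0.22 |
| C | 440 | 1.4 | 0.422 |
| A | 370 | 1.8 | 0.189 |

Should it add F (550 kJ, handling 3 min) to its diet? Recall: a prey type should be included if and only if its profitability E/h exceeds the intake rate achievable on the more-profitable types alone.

Intake rate on the current diet: R = (0.22×170 + 0.422×440 + 0.189×370) / (1 + 0.22×0.61 + 0.422×1.4 + 0.189×1.8) = 293/2.065 = 141.9 kJ/min.
F: E/h = 550/3 = 183.3 kJ/min.
183.3 > 141.9, so adding F raises the average — include it.

Yes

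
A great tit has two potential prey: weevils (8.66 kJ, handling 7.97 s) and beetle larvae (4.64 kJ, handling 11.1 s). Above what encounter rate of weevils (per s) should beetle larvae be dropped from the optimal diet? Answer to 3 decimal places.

0.078 per s

The zero-one rule: include beetle larvae iff E₂/h₂ > λE₁/(1+λh₁). Equality gives the switch point.
λE₁h₂ = E₂ + λE₂h₁ ⇒ λ = E₂/(E₁h₂ − E₂h₁) = 4.64/(96.13 − 36.98) = 0.07845 per s.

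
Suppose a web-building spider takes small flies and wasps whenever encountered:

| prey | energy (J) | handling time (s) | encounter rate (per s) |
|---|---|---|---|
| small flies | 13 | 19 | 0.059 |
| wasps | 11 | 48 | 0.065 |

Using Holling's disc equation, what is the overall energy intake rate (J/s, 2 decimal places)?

Energy encountered per unit search time: 0.059×13 + 0.065×11 = 1.482 J/s.
Handling time per unit search time: 0.059×19 + 0.065×48 = 4.241.
Rate = 1.482/(1 + 4.241) = 0.2828 J/s.

0.28 J/s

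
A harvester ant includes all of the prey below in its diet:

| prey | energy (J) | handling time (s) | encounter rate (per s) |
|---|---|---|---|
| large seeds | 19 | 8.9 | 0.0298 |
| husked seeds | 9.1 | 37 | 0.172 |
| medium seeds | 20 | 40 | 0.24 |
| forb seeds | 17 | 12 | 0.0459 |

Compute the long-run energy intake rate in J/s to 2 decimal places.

R = Σλ_iE_i / (1 + Σλ_ih_i)
Numerator: 0.0298×19 + 0.172×9.1 + 0.24×20 + 0.0459×17 = 7.712
Denominator: 1 + 0.0298×8.9 + 0.172×37 + 0.24×40 + 0.0459×12 = 17.78
R = 7.712/17.78 = 0.4337 J/s

0.43 J/s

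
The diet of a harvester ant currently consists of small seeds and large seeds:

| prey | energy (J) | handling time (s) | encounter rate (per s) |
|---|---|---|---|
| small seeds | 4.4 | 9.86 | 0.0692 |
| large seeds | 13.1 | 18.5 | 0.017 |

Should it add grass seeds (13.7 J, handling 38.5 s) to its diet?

Yes

Intake rate on the current diet: R = (0.0692×4.4 + 0.017×13.1) / (1 + 0.0692×9.86 + 0.017×18.5) = 0.5272/1.997 = 0.264 J/s.
grass seeds: E/h = 13.7/38.5 = 0.3558 J/s.
Since 0.3558 > R, including grass seeds increases the long-run rate.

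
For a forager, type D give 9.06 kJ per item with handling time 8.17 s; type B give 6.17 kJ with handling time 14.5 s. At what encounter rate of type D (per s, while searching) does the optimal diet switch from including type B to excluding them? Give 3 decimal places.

At the threshold, the rate on type D alone equals the profitability of type B: λ·9.06/(1 + λ·8.17) = 6.17/14.5 = 0.4255.
Rearranging, λ(9.06 − 0.4255×8.17) = 0.4255, so λ = 0.4255/5.584 = 0.07621 per s.

0.076 per s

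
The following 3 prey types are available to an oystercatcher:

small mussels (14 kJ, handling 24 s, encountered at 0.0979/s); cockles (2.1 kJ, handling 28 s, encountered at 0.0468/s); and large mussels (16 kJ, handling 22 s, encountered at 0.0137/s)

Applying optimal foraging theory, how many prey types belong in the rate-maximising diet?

2

Profitabilities (E/h, kJ/s): large mussels 0.727, small mussels 0.583, cockles 0.075. Add prey in this order while the next type's profitability exceeds the intake rate on those already taken.
Rate on top 1: 0.1684. small mussels: 0.583 > 0.1684 → include.
Rate on top 2: 0.4354. cockles: 0.075 < 0.4354 → exclude; stop.
Optimal diet: large mussels, small mussels — 2 of 3 types.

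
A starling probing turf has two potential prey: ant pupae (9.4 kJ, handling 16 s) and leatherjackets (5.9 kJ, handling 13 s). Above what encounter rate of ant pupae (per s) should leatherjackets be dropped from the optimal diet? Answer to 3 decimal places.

0.212 per s

The zero-one rule: include leatherjackets iff E₂/h₂ > λE₁/(1+λh₁). Equality gives the switch point.
λE₁h₂ = E₂ + λE₂h₁ ⇒ λ = E₂/(E₁h₂ − E₂h₁) = 5.9/(122.2 − 94.4) = 0.2122 per s.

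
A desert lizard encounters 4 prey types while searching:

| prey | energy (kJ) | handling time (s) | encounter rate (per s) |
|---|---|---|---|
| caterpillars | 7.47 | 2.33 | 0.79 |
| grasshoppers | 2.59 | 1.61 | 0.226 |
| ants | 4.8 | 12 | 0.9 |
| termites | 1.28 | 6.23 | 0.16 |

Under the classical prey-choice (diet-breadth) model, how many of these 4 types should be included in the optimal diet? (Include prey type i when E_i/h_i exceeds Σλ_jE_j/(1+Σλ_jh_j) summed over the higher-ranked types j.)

Rank by E/h (kJ/s): caterpillars 3.21, grasshoppers 1.61, ants 0.4, termites 0.205. Include each in turn until the next type's E/h falls below the running intake rate.
Rate on top 1: 2.077. grasshoppers: 1.61 < 2.077 → exclude; stop.
Optimal diet: caterpillars — 1 of 4 types.

1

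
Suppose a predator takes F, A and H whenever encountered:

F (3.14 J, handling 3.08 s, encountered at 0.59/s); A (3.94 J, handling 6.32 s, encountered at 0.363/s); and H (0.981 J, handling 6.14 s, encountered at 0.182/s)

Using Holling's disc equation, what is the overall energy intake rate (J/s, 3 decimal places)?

0.556 J/s

R = (0.59×3.14 + 0.363×3.94 + 0.182×0.981) / (1 + 0.59×3.08 + 0.363×6.32 + 0.182×6.14) = 3.461/6.229 = 0.5557 J/s.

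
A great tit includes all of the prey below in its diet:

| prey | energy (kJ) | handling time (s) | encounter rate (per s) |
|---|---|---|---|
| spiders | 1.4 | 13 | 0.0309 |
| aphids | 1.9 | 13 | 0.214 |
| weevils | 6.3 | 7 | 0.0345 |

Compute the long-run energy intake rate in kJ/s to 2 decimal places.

R = Σλ_iE_i / (1 + Σλ_ih_i)
Numerator: 0.0309×1.4 + 0.214×1.9 + 0.0345×6.3 = 0.6672
Denominator: 1 + 0.0309×13 + 0.214×13 + 0.0345×7 = 4.425
R = 0.6672/4.425 = 0.1508 kJ/s

0.15 kJ/s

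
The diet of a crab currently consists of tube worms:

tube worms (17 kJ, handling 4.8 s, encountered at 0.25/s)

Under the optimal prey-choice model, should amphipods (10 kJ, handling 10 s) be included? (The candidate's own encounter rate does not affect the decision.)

On tube worms alone, R = ΣλE/(1+Σλh) = 4.25/2.2 = 1.932 kJ/s.
Profitability of amphipods: 10/10 = 1 kJ/s.
Since 1 < R, time spent handling amphipods is better spent searching.

No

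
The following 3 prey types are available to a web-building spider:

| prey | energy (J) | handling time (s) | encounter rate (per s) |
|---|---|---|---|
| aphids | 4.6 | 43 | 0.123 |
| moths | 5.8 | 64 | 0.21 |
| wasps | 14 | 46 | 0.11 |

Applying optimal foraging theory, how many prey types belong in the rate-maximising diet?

1

Profitabilities (E/h, J/s): wasps 0.304, aphids 0.107, moths 0.0906. Add prey in this order while the next type's profitability exceeds the intake rate on those already taken.
Rate on top 1: 0.2541. aphids: 0.107 < 0.2541 → exclude; stop.
Optimal diet: wasps — 1 of 3 types.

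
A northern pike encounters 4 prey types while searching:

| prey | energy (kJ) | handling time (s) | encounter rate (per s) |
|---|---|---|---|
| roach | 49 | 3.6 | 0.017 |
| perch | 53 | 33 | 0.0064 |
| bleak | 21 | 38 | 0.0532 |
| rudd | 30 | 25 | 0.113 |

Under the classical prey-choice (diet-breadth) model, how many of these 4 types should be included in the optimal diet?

3

Rank by E/h (kJ/s): roach 13.6, perch 1.61, rudd 1.2, bleak 0.553. Include each in turn until the next type's E/h falls below the running intake rate.
Rate on top 1: 0.785. perch: 1.61 > 0.785 → include.
Rate on top 2: 0.9213. rudd: 1.2 > 0.9213 → include.
Rate on top 3: 1.113. bleak: 0.553 < 1.113 → exclude; stop.
Optimal diet: roach, perch, rudd — 3 of 4 types.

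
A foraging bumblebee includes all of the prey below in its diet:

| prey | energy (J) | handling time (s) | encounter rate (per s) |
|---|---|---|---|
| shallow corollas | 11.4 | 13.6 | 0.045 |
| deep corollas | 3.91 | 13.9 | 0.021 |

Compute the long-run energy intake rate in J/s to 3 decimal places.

R = (0.045×11.4 + 0.021×3.91) / (1 + 0.045×13.6 + 0.021×13.9) = 0.5951/1.904 = 0.3126 J/s.

0.313 J/s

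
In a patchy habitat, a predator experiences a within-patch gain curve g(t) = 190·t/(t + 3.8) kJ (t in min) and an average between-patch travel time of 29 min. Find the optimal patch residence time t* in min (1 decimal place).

Maximise g(t)/(T+t): set derivative to zero → g'(t)(T+t) = g(t).
g'(t) = 190·3.8/(t + 3.8)². Setting 190·3.8/(t+3.8)² = 190t/[(t+3.8)(29+t)] gives 3.8(29+t) = t(t+3.8), so t² = 3.8×29 = 110.2.
t* = √110.2 = 10.5 min.

10.5 min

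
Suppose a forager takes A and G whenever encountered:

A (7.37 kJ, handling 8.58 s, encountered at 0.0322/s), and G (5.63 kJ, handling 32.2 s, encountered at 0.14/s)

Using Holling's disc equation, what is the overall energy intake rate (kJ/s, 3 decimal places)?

0.177 kJ/s

Energy encountered per unit search time: 0.0322×7.37 + 0.14×5.63 = 1.026 kJ/s.
Handling time per unit search time: 0.0322×8.58 + 0.14×32.2 = 4.784.
Rate = 1.026/(1 + 4.784) = 0.1773 kJ/s.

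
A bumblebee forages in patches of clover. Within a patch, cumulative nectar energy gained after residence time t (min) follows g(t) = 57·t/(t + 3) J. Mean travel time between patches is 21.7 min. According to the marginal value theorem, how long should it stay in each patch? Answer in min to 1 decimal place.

By the marginal value theorem, leave when the instantaneous gain rate g'(t) equals the habitat-wide average g(t)/(T + t).
g'(t) = 57·3/(t + 3)². Setting 57·3/(t+3)² = 57t/[(t+3)(21.7+t)] gives 3(21.7+t) = t(t+3), so t² = 3×21.7 = 65.1.
t* = √65.1 = 8.068 min.

8.1 min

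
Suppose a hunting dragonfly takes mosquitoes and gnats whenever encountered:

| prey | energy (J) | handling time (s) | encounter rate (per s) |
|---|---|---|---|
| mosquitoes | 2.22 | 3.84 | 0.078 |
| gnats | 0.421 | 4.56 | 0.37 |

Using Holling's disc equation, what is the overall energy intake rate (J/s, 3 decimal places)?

0.110 J/s

R = (0.078×2.22 + 0.37×0.421) / (1 + 0.078×3.84 + 0.37×4.56) = 0.3289/2.987 = 0.1101 J/s.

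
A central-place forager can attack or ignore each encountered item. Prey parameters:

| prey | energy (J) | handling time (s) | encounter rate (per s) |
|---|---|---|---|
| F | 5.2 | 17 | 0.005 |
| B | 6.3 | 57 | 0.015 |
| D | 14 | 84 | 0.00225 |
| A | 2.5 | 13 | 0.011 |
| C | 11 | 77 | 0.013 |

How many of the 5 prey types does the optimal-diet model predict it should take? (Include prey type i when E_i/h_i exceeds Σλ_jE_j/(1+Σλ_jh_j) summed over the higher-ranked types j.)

E/h in descending order: F 0.306, A 0.192, D 0.167, C 0.143, B 0.111 J/s. The optimal diet is the largest prefix of this list for which every included type satisfies E_i/h_i > R on the types above it.
Rate on top 1: 0.02396. A: 0.192 > 0.02396 → include.
Rate on top 2: 0.04357. D: 0.167 > 0.04357 → include.
Rate on top 3: 0.05999. C: 0.143 > 0.05999 → include.
Rate on top 4: 0.09429. B: 0.111 > 0.09429 → include.
Optimal diet: F, A, D, C, B — 5 of 5 types.

5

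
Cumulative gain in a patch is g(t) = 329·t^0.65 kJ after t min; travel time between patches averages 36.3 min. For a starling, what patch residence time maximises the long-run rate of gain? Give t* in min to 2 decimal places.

By the marginal value theorem, leave when the instantaneous gain rate g'(t) equals the habitat-wide average g(t)/(T + t).
g'(t) = 0.65·329·t^-0.35. Setting 0.65·329·t^-0.35 = 329·t^0.65/(36.3+t) gives 0.65(36.3+t) = t, so 0.35·t = 0.65×36.3.
t* = 0.65×36.3/0.35 = 67.41 min.

67.41 min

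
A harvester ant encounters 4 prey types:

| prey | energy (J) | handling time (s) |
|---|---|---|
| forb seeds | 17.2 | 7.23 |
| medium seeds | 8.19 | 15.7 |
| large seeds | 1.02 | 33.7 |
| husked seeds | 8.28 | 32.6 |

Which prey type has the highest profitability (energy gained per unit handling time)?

forb seeds

In descending order of E/h:
forb seeds: 17.2/7.23 = 2.38 J/s
medium seeds: 8.19/15.7 = 0.522 J/s
husked seeds: 8.28/32.6 = 0.254 J/s
large seeds: 1.02/33.7 = 0.0303 J/s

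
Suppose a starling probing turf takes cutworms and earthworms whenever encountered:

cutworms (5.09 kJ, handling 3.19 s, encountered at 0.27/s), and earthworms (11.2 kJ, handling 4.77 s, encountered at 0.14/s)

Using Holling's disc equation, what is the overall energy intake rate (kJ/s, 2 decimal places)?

1.16 kJ/s

R = (0.27×5.09 + 0.14×11.2) / (1 + 0.27×3.19 + 0.14×4.77) = 2.942/2.529 = 1.163 kJ/s.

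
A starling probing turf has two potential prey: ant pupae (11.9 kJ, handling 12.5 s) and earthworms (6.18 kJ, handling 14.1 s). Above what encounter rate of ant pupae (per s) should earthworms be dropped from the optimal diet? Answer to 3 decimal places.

At the threshold, the rate on ant pupae alone equals the profitability of earthworms: λ·11.9/(1 + λ·12.5) = 6.18/14.1 = 0.4383.
Rearranging, λ(11.9 − 0.4383×12.5) = 0.4383, so λ = 0.4383/6.421 = 0.06826 per s.

0.068 per s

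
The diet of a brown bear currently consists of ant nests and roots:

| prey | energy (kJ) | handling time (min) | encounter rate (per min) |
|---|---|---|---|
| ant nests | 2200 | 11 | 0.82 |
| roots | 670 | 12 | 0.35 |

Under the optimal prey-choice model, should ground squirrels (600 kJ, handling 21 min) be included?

No

Intake rate on the current diet: R = (0.82×2200 + 0.35×670) / (1 + 0.82×11 + 0.35×12) = 2038/14.22 = 143.4 kJ/min.
ground squirrels: E/h = 600/21 = 28.57 kJ/min.
Since 28.57 < R, time spent handling ground squirrels is better spent searching.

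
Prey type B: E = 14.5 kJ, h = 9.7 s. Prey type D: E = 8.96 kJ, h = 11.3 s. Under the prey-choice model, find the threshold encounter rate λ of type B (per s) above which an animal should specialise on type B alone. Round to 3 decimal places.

At the threshold, the rate on type B alone equals the profitability of type D: λ·14.5/(1 + λ·9.7) = 8.96/11.3 = 0.7929.
Rearranging, λ(14.5 − 0.7929×9.7) = 0.7929, so λ = 0.7929/6.809 = 0.1165 per s.

0.116 per s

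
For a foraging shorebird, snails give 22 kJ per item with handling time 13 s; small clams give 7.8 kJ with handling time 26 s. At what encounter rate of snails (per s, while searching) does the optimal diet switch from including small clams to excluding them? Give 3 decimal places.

0.017 per s

At the threshold, the rate on snails alone equals the profitability of small clams: λ·22/(1 + λ·13) = 7.8/26 = 0.3.
Rearranging, λ(22 − 0.3×13) = 0.3, so λ = 0.3/18.1 = 0.01657 per s.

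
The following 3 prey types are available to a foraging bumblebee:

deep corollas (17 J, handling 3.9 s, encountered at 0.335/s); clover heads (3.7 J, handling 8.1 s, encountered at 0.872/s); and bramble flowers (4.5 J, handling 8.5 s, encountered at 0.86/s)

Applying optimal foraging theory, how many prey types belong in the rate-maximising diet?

Profitabilities (E/h, J/s): deep corollas 4.36, bramble flowers 0.529, clover heads 0.457. Add prey in this order while the next type's profitability exceeds the intake rate on those already taken.
Rate on top 1: 2.469. bramble flowers: 0.529 < 2.469 → exclude; stop.
Optimal diet: deep corollas — 1 of 3 types.

1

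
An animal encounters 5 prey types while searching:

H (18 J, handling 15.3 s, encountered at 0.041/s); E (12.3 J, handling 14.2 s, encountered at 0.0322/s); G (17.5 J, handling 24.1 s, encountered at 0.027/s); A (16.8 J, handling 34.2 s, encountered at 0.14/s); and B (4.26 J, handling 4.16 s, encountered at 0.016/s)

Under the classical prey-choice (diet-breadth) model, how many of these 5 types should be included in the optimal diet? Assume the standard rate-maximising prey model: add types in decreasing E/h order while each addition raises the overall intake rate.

Profitabilities (E/h, J/s): H 1.18, B 1.02, E 0.866, G 0.726, A 0.491. Add prey in this order while the next type's profitability exceeds the intake rate on those already taken.
Rate on top 1: 0.4535. B: 1.02 > 0.4535 → include.
Rate on top 2: 0.4759. E: 0.866 > 0.4759 → include.
Rate on top 3: 0.5589. G: 0.726 > 0.5589 → include.
Rate on top 4: 0.5977. A: 0.491 < 0.5977 → exclude; stop.
Optimal diet: H, B, E, G — 4 of 5 types.

4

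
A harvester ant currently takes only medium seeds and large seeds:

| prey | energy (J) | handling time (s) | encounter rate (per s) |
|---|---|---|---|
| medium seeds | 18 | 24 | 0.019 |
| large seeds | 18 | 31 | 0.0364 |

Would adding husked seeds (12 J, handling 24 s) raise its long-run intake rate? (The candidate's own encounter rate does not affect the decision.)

Yes

Intake rate on the current diet: R = (0.019×18 + 0.0364×18) / (1 + 0.019×24 + 0.0364×31) = 0.9972/2.584 = 0.3859 J/s.
Profitability of husked seeds: 12/24 = 0.5 J/s.
0.5 > 0.3859, so adding husked seeds raises the average — include it.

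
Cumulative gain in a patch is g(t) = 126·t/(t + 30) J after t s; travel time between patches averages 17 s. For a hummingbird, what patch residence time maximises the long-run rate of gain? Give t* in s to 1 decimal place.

Optimal t* satisfies g'(t*) = g(t*)/(T + t*).
g'(t) = 126·30/(t + 30)². Setting 126·30/(t+30)² = 126t/[(t+30)(17+t)] gives 30(17+t) = t(t+30), so t² = 30×17 = 510.
t* = √510 = 22.58 s.

22.6 s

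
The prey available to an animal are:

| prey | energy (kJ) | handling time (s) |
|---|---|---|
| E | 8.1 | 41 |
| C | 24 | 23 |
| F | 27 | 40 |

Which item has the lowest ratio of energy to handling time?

In descending order of E/h:
C: 24/23 = 1.04 kJ/s
F: 27/40 = 0.675 kJ/s
E: 8.1/41 = 0.198 kJ/s

E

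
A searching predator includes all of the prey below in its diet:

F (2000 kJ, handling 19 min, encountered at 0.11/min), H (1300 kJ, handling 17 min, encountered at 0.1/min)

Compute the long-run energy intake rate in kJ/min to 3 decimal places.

73.069 kJ/min

R = Σλ_iE_i / (1 + Σλ_ih_i)
Numerator: 0.11×2000 + 0.1×1300 = 350
Denominator: 1 + 0.11×19 + 0.1×17 = 4.79
R = 350/4.79 = 73.07 kJ/min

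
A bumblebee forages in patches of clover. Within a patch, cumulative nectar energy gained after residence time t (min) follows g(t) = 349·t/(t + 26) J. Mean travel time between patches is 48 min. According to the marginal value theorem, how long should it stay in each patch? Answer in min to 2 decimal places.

Optimal t* satisfies g'(t*) = g(t*)/(T + t*).
g'(t) = 349·26/(t + 26)². Setting 349·26/(t+26)² = 349t/[(t+26)(48+t)] gives 26(48+t) = t(t+26), so t² = 26×48 = 1248.
t* = √1248 = 35.33 min.

35.33 min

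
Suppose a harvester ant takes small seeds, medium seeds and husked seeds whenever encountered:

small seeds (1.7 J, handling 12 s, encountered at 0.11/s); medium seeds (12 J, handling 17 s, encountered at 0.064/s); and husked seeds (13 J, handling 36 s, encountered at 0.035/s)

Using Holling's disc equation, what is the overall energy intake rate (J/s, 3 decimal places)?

0.302 J/s

R = (0.11×1.7 + 0.064×12 + 0.035×13) / (1 + 0.11×12 + 0.064×17 + 0.035×36) = 1.41/4.668 = 0.3021 J/s.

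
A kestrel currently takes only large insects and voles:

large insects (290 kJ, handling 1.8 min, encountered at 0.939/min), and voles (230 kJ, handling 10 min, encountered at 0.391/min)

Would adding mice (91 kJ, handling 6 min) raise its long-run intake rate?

No

Intake rate on the current diet: R = (0.939×290 + 0.391×230) / (1 + 0.939×1.8 + 0.391×10) = 362.2/6.6 = 54.88 kJ/min.
mice: E/h = 91/6 = 15.17 kJ/min.
15.17 < 54.88, so adding mice would lower the average — exclude it.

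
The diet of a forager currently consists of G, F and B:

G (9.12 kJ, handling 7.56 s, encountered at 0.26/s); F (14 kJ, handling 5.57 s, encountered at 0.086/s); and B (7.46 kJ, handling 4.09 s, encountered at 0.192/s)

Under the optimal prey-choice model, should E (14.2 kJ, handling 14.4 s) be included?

Current rate: (0.26×9.12 + 0.086×14 + 0.192×7.46)/(1 + 0.26×7.56 + 0.086×5.57 + 0.192×4.09) = 1.184 kJ/s.
E: E/h = 14.2/14.4 = 0.9861 kJ/s.
0.9861 < 1.184, so adding E would lower the average — exclude it.

No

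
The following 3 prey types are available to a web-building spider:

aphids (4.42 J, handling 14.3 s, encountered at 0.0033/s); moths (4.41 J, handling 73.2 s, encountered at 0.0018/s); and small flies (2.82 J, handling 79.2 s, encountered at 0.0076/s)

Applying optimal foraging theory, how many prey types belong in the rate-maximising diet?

Profitabilities (E/h, J/s): aphids 0.309, moths 0.0602, small flies 0.0356. Add prey in this order while the next type's profitability exceeds the intake rate on those already taken.
Rate on top 1: 0.01393. moths: 0.0602 > 0.01393 → include.
Rate on top 2: 0.01911. small flies: 0.0356 > 0.01911 → include.
Optimal diet: aphids, moths, small flies — 3 of 3 types.

3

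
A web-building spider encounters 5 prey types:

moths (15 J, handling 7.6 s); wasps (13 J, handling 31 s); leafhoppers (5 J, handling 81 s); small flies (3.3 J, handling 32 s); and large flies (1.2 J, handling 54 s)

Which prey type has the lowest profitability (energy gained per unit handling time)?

Profitability E/h (J/s): moths = 15/7.6 = 1.97, wasps = 13/31 = 0.419, leafhoppers = 5/81 = 0.0617, small flies = 3.3/32 = 0.103, large flies = 1.2/54 = 0.0222.
Ranked: moths > wasps > small flies > leafhoppers > large flies.

large flies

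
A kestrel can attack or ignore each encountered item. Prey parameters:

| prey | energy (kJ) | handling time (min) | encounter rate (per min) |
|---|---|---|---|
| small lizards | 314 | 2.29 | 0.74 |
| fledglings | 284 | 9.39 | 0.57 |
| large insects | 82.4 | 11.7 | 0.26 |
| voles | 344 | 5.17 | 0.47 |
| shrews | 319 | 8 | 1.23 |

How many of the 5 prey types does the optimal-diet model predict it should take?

Rank by E/h (kJ/min): small lizards 137, voles 66.5, shrews 39.9, fledglings 30.2, large insects 7.04. Include each in turn until the next type's E/h falls below the running intake rate.
Rate on top 1: 86.23. voles: 66.5 < 86.23 → exclude; stop.
Optimal diet: small lizards — 1 of 5 types.

1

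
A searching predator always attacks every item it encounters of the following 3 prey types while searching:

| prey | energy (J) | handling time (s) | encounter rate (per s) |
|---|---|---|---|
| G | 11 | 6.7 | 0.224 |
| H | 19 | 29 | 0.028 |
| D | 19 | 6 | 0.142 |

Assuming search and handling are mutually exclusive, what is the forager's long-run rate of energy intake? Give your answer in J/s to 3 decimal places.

1.367 J/s

Energy encountered per unit search time: 0.224×11 + 0.028×19 + 0.142×19 = 5.694 J/s.
Handling time per unit search time: 0.224×6.7 + 0.028×29 + 0.142×6 = 3.165.
Rate = 5.694/(1 + 3.165) = 1.367 J/s.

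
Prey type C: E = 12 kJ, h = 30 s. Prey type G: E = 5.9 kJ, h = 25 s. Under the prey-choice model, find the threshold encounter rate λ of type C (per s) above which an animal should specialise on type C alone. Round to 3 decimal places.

0.048 per s

At the threshold, the rate on type C alone equals the profitability of type G: λ·12/(1 + λ·30) = 5.9/25 = 0.236.
Rearranging, λ(12 − 0.236×30) = 0.236, so λ = 0.236/4.92 = 0.04797 per s.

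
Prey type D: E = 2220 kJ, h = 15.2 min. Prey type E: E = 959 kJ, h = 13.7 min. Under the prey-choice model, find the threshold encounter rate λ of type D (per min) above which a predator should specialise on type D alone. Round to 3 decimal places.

0.061 per min

The zero-one rule: include type E iff E₂/h₂ > λE₁/(1+λh₁). Equality gives the switch point.
λE₁h₂ = E₂ + λE₂h₁ ⇒ λ = E₂/(E₁h₂ − E₂h₁) = 959/(3.041e+04 − 1.458e+04) = 0.06055 per min.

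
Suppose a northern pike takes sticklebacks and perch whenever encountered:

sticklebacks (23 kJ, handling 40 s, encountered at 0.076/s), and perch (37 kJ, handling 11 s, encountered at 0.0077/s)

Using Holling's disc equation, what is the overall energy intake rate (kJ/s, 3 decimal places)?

0.493 kJ/s

R = (0.076×23 + 0.0077×37) / (1 + 0.076×40 + 0.0077×11) = 2.033/4.125 = 0.4929 kJ/s.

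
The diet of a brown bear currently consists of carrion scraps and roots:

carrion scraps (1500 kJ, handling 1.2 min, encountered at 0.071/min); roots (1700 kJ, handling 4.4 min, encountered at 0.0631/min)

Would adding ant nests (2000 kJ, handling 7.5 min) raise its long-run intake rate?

Yes

Intake rate on the current diet: R = (0.071×1500 + 0.0631×1700) / (1 + 0.071×1.2 + 0.0631×4.4) = 213.8/1.363 = 156.9 kJ/min.
Profitability of ant nests: 2000/7.5 = 266.7 kJ/min.
Since 266.7 > R, including ant nests increases the long-run rate.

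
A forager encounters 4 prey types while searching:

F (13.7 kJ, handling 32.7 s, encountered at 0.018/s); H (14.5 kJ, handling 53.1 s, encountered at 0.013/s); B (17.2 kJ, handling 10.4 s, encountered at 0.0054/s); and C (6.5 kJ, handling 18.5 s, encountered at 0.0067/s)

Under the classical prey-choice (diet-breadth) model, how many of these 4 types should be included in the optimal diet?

Rank by E/h (kJ/s): B 1.65, F 0.419, C 0.351, H 0.273. Include each in turn until the next type's E/h falls below the running intake rate.
Rate on top 1: 0.08794. F: 0.419 > 0.08794 → include.
Rate on top 2: 0.2064. C: 0.351 > 0.2064 → include.
Rate on top 3: 0.2166. H: 0.273 > 0.2166 → include.
Optimal diet: B, F, C, H — 4 of 4 types.

4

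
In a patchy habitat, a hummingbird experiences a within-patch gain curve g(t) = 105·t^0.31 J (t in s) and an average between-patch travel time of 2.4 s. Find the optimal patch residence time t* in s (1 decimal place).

Optimal t* satisfies g'(t*) = g(t*)/(T + t*).
g'(t) = 0.31·105·t^-0.69. Setting 0.31·105·t^-0.69 = 105·t^0.31/(2.4+t) gives 0.31(2.4+t) = t, so 0.69·t = 0.31×2.4.
t* = 0.31×2.4/0.69 = 1.078 s.

1.1 s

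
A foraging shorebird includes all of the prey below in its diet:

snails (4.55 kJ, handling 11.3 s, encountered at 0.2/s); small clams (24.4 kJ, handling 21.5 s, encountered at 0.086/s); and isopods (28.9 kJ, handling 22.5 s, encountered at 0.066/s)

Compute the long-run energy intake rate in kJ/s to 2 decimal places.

0.75 kJ/s

Energy encountered per unit search time: 0.2×4.55 + 0.086×24.4 + 0.066×28.9 = 4.916 kJ/s.
Handling time per unit search time: 0.2×11.3 + 0.086×21.5 + 0.066×22.5 = 5.594.
Rate = 4.916/(1 + 5.594) = 0.7455 kJ/s.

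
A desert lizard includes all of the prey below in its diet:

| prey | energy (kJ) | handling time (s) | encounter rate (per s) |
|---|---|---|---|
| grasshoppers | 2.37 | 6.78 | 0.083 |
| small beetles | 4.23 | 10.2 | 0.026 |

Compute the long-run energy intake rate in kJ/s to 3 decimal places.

Energy encountered per unit search time: 0.083×2.37 + 0.026×4.23 = 0.3067 kJ/s.
Handling time per unit search time: 0.083×6.78 + 0.026×10.2 = 0.8279.
Rate = 0.3067/(1 + 0.8279) = 0.1678 kJ/s.

0.168 kJ/s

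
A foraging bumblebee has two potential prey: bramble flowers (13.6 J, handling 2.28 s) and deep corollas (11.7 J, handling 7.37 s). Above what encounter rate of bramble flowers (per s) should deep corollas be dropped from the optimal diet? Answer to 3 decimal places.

0.159 per s

At the threshold, the rate on bramble flowers alone equals the profitability of deep corollas: λ·13.6/(1 + λ·2.28) = 11.7/7.37 = 1.588.
Rearranging, λ(13.6 − 1.588×2.28) = 1.588, so λ = 1.588/9.98 = 0.1591 per s.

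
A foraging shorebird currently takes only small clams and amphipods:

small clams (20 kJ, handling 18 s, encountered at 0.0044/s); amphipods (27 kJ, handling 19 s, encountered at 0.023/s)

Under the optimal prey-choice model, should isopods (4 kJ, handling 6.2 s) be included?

Current rate: (0.0044×20 + 0.023×27)/(1 + 0.0044×18 + 0.023×19) = 0.4676 kJ/s.
isopods: E/h = 4/6.2 = 0.6452 kJ/s.
0.6452 > 0.4676, so adding isopods raises the average — include it.

Yes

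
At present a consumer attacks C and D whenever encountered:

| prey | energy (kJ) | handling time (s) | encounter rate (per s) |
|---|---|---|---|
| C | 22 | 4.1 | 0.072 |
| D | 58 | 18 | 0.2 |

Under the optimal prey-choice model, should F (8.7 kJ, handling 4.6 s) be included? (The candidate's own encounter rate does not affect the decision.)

No

Current rate: (0.072×22 + 0.2×58)/(1 + 0.072×4.1 + 0.2×18) = 2.693 kJ/s.
F: E/h = 8.7/4.6 = 1.891 kJ/s.
1.891 < 2.693, so adding F would lower the average — exclude it.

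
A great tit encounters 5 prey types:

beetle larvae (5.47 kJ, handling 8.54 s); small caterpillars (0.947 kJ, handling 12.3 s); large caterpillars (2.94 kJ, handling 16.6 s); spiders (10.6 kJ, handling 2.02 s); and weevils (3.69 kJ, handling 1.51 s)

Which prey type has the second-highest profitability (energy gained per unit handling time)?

weevils

Profitability E/h (kJ/s): beetle larvae = 5.47/8.54 = 0.641, small caterpillars = 0.947/12.3 = 0.077, large caterpillars = 2.94/16.6 = 0.177, spiders = 10.6/2.02 = 5.25, weevils = 3.69/1.51 = 2.44.
Ranked: spiders > weevils > beetle larvae > large caterpillars > small caterpillars.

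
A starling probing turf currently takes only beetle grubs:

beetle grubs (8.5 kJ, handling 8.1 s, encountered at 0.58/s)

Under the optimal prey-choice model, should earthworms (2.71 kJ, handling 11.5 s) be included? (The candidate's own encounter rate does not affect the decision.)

No

Intake rate on the current diet: R = (0.58×8.5) / (1 + 0.58×8.1) = 4.93/5.698 = 0.8652 kJ/s.
earthworms: E/h = 2.71/11.5 = 0.2357 kJ/s.
0.2357 < 0.8652, so adding earthworms would lower the average — exclude it.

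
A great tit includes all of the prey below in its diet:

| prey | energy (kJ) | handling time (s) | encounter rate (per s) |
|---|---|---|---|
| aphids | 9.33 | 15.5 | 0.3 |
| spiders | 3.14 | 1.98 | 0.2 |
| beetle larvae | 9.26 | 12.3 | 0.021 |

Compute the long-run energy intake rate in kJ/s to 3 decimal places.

0.574 kJ/s

Energy encountered per unit search time: 0.3×9.33 + 0.2×3.14 + 0.021×9.26 = 3.621 kJ/s.
Handling time per unit search time: 0.3×15.5 + 0.2×1.98 + 0.021×12.3 = 5.304.
Rate = 3.621/(1 + 5.304) = 0.5744 kJ/s.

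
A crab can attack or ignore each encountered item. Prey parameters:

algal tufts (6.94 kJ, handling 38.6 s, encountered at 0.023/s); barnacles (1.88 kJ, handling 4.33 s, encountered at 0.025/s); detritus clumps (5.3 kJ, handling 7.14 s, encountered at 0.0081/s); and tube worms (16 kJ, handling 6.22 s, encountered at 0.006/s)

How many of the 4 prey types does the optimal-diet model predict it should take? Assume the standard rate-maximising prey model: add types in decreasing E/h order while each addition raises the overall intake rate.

Profitabilities (E/h, kJ/s): tube worms 2.57, detritus clumps 0.742, barnacles 0.434, algal tufts 0.18. Add prey in this order while the next type's profitability exceeds the intake rate on those already taken.
Rate on top 1: 0.09255. detritus clumps: 0.742 > 0.09255 → include.
Rate on top 2: 0.1269. barnacles: 0.434 > 0.1269 → include.
Rate on top 3: 0.1545. algal tufts: 0.18 > 0.1545 → include.
Optimal diet: tube worms, detritus clumps, barnacles, algal tufts — 4 of 4 types.

4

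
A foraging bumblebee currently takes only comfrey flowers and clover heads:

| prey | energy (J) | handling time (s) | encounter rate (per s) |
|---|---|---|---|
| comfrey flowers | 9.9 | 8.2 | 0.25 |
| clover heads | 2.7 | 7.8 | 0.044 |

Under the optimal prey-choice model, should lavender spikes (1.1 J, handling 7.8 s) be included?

No

Current rate: (0.25×9.9 + 0.044×2.7)/(1 + 0.25×8.2 + 0.044×7.8) = 0.7644 J/s.
lavender spikes: E/h = 1.1/7.8 = 0.141 J/s.
Since 0.141 < R, time spent handling lavender spikes is better spent searching.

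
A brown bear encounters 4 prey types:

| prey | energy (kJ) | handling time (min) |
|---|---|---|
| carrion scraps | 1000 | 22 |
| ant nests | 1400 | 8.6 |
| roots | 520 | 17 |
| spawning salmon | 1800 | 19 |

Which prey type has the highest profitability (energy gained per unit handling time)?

Profitability E/h (kJ/min): carrion scraps = 1000/22 = 45.5, ant nests = 1400/8.6 = 163, roots = 520/17 = 30.6, spawning salmon = 1800/19 = 94.7.
Ranked: ant nests > spawning salmon > carrion scraps > roots.

ant nests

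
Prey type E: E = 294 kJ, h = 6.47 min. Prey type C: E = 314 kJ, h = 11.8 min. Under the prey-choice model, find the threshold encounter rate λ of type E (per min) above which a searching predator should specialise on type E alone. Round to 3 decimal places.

0.218 per min

Drop type C once their profitability E₂/h₂ falls below the rate achievable on type E alone: E₂/h₂ = λE₁/(1 + λh₁).
Solve for λ: λE₁h₂ = E₂(1 + λh₁) → λ(E₁h₂ − E₂h₁) = E₂ → λ = E₂/(E₁h₂ − E₂h₁).
λ = 314/(294×11.8 − 314×6.47) = 314/1438 = 0.2184 per min.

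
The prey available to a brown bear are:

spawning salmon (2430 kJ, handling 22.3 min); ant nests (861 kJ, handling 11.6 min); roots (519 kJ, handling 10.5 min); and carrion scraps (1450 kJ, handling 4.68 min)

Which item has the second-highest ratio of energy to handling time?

In descending order of E/h:
carrion scraps: 1450/4.68 = 310 kJ/min
spawning salmon: 2430/22.3 = 109 kJ/min
ant nests: 861/11.6 = 74.2 kJ/min
roots: 519/10.5 = 49.4 kJ/min

spawning salmon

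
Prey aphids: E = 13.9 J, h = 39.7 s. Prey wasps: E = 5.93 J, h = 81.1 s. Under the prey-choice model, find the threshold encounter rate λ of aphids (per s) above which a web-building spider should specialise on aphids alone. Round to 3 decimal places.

0.007 per s

At the threshold, the rate on aphids alone equals the profitability of wasps: λ·13.9/(1 + λ·39.7) = 5.93/81.1 = 0.07312.
Rearranging, λ(13.9 − 0.07312×39.7) = 0.07312, so λ = 0.07312/11 = 0.006649 per s.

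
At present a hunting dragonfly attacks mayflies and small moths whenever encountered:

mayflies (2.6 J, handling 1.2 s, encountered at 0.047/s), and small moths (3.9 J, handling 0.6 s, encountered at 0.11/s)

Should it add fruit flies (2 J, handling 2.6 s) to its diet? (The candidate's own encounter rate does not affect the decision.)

On mayflies and small moths alone, R = ΣλE/(1+Σλh) = 0.5512/1.122 = 0.4911 J/s.
fruit flies: E/h = 2/2.6 = 0.7692 J/s.
Since 0.7692 > R, including fruit flies increases the long-run rate.

Yes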